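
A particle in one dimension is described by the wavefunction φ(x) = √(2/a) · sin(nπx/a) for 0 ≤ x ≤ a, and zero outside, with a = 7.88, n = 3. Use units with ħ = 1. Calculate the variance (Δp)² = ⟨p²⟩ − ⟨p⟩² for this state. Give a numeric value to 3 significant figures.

1.43

Compute ⟨p⟩ and ⟨p²⟩ separately; (Δp)² = ⟨p²⟩ − ⟨p⟩².
d/dx sin(nπx/a) = (nπ/a)·cos(nπx/a) and d²/dx² sin(nπx/a) = −(nπ/a)²·sin(nπx/a); on 0 ≤ x ≤ a, ∫sin²(nπx/a) dx = a/2 and ∫sin(nπx/a)·cos(nπx/a) dx = 0.
⟨p⟩ = 0.0000 and ⟨p²⟩ = 1.4305.
(Δp)² = 1.4305 − (0.0000)² = 1.4305.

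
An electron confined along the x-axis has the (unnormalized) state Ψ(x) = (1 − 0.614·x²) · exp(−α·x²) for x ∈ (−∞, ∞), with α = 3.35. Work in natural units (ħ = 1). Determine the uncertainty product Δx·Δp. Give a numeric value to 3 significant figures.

0.500

Δx = √(⟨x²⟩−⟨x⟩²), Δp = √(⟨p²⟩−⟨p⟩²).
Expand each integrand as polynomial × e^(−2αx²) and use ∫x^(2j)·e^(−2αx²) dx = (2j−1)!!/(4α)^j · √(π/(2α)), odd powers → 0; here √(π/(2α)) = 0.68476. Differentiate with the product rule, d/dx e^(−αx²) = −2αx·e^(−αx²).
Normalization: ∫|Ψ|² dx = 0.62632.
⟨x⟩ = 0.0000, ⟨x²⟩ = 0.061728 ⇒ Δx = 0.24845.
⟨p⟩ = 0.0000, ⟨p²⟩ = 4.0520 ⇒ Δp = 2.0130.
Δx·Δp = 0.50013.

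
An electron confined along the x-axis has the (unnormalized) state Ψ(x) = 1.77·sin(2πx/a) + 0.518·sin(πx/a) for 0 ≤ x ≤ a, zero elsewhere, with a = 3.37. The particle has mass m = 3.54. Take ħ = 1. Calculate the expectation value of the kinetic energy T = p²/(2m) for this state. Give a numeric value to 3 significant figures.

T = −(ħ²/2m) d²/dx², so ⟨T⟩ = −(ħ²/2m) ∫ Ψ*·Ψ'' dx / ∫|Ψ|² dx; with m = 3.54.
d²/dx² sin(jπx/a) = −(jπ/a)²·sin(jπx/a); on 0 ≤ x ≤ a, ∫sin²(jπx/a) dx = a/2 and ∫sin(jπx/a)·sin(lπx/a) dx = 0 for j ≠ l, so only diagonal terms survive in ∫|Ψ|² and ∫Ψ·Ψ″; ∫Ψ·Ψ′ dx = [Ψ²/2] between the walls = 0.
State is unnormalized: ∫|Ψ|² dx = 5.7311, and ∫Ψ*·(−ħ²/2m · Ψ'') dx = 2.6474, so ⟨T⟩ = 2.6474 / 5.7311.
⟨T⟩ = 0.46193.

0.462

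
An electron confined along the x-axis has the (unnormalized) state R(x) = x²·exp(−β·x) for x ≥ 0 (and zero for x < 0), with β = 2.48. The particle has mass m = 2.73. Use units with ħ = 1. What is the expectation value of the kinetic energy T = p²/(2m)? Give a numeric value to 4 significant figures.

0.3755

T = −(ħ²/2m) d²/dx², so ⟨T⟩ = −(ħ²/2m) ∫ R*·R'' dx / ∫|R|² dx; with m = 2.73.
Differentiate x²·exp(−β·x) with the product rule; every integrand then reduces to terms xʲ·e^(−2βx) on [0, ∞), with ∫₀^∞ xʲ·e^(−2βx) dx = j!/(2β)^(j+1).
State is unnormalized: ∫|R|² dx = 0.0079947, and ∫R*·(−ħ²/2m · R'') dx = 0.0030019, so ⟨T⟩ = 0.0030019 / 0.0079947.
⟨T⟩ = 0.37548.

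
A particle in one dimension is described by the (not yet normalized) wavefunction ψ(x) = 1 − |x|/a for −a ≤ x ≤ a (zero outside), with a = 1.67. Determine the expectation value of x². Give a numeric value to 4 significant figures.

0.2789

⟨x²⟩ = ∫ x²·|ψ|² dx / ∫|ψ|² dx (integrals over the domain).
ψ is even, so ∫ over [−a, a] = 2∫₀ᵃ with ψ = 1 − x/a there: ∫₀ᵃ (1 − x/a)² dx = a/3, ∫₀ᵃ x²(1 − x/a)² dx = a³/30, ∫₀ᵃ x⁴(1 − x/a)² dx = a⁵/105.
State is unnormalized: ∫|ψ|² dx = 1.1133, and ∫ψ*·x²·ψ dx = 0.31050, so ⟨x²⟩ = 0.31050 / 1.1133.
⟨x²⟩ = 0.27889.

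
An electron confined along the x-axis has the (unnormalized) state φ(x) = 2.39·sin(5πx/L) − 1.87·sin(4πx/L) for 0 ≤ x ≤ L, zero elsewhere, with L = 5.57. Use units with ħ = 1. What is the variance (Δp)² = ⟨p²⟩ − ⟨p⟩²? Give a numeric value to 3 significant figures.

Compute ⟨p⟩ and ⟨p²⟩ separately; (Δp)² = ⟨p²⟩ − ⟨p⟩².
d²/dx² sin(jπx/L) = −(jπ/L)²·sin(jπx/L); on 0 ≤ x ≤ L, ∫sin²(jπx/L) dx = L/2 and ∫sin(jπx/L)·sin(lπx/L) dx = 0 for j ≠ l, so only diagonal terms survive in ∫|φ|² and ∫φ·φ″; ∫φ·φ′ dx = [φ²/2] between the walls = 0.
Normalization: ∫|φ|² dx = 25.647.
⟨p⟩ = 0.0000 and ⟨p²⟩ = 6.8658.
(Δp)² = 6.8658 − (0.0000)² = 6.8658.

6.87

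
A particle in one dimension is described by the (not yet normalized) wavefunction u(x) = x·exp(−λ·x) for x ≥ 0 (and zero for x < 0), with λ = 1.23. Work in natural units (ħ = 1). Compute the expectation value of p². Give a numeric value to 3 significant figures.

p² u = −ħ² d²u/dx²; ⟨p²⟩ = −ħ² ∫ u*·u'' dx / ∫|u|² dx.
Differentiate x·exp(−λ·x) with the product rule; every integrand then reduces to terms xʲ·e^(−2λx) on [0, ∞), with ∫₀^∞ xʲ·e^(−2λx) dx = j!/(2λ)^(j+1).
State is unnormalized: ∫|u|² dx = 0.13435, and ∫u*·(−ħ² u'') dx = 0.20325, so ⟨p²⟩ = 0.20325 / 0.13435.
⟨p²⟩ = 1.5129.

1.51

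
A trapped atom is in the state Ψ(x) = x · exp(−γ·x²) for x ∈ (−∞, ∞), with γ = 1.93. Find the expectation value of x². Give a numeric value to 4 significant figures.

⟨x²⟩ = ∫ x²·|Ψ|² dx / ∫|Ψ|² dx (integrals over the domain).
Expand each integrand as polynomial × e^(−2γx²) and use ∫x^(2j)·e^(−2γx²) dx = (2j−1)!!/(4γ)^j · √(π/(2γ)), odd powers → 0; here √(π/(2γ)) = 0.90216.
State is unnormalized: ∫|Ψ|² dx = 0.11686, and ∫Ψ*·x²·Ψ dx = 0.045412, so ⟨x²⟩ = 0.045412 / 0.11686.
⟨x²⟩ = 0.38860.

0.3886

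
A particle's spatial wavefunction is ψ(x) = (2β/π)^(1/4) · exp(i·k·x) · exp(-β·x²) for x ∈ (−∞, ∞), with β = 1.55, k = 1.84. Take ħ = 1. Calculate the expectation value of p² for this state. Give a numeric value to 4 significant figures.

p² ψ = −ħ² d²ψ/dx²; ⟨p²⟩ = −ħ² ∫ ψ*·ψ'' dx.
Gaussian moments: ∫x^(2j)·e^(−2βx²) dx = (2j−1)!!/(4β)^j · √(π/(2β)), odd powers integrate to 0; here √(π/(2β)) = 1.0067. Derivatives: ψ′ = (ik − 2βx)·ψ, ψ″ = ((ik − 2βx)² − 2β)·ψ; the odd-in-x pieces drop out.
⟨p²⟩ = 4.9356.

4.936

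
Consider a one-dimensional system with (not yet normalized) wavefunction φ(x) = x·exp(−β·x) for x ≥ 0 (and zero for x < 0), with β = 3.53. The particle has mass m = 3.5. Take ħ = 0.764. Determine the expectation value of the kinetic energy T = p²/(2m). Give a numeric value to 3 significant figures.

1.04

T = −(ħ²/2m) d²/dx², so ⟨T⟩ = −(ħ²/2m) ∫ φ*·φ'' dx / ∫|φ|² dx; with m = 3.5.
Differentiate x·exp(−β·x) with the product rule; every integrand then reduces to terms xʲ·e^(−2βx) on [0, ∞), with ∫₀^∞ xʲ·e^(−2βx) dx = j!/(2β)^(j+1).
State is unnormalized: ∫|φ|² dx = 0.0056835, and ∫φ*·(−ħ²/2m · φ'') dx = 0.0059055, so ⟨T⟩ = 0.0059055 / 0.0056835.
⟨T⟩ = 1.0391.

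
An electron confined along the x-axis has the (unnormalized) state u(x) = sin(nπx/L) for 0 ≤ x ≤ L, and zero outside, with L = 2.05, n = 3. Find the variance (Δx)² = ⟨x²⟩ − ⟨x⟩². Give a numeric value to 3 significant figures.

0.327

Compute ⟨x⟩ and ⟨x²⟩ separately, then (Δx)² = ⟨x²⟩ − ⟨x⟩².
With sin²θ = (1 − cos2θ)/2 on 0 ≤ x ≤ L: ∫sin²(nπx/L) dx = L/2, ∫x·sin²(nπx/L) dx = L²/4, ∫x²·sin²(nπx/L) dx = L³·(1/6 − 1/(4n²π²)); higher powers xᵏ the same way, integrating xᵏ·cos(2nπx/L) by parts.
Normalization: ∫|u|² dx = 1.0250.
⟨x⟩ = 1.0250 and ⟨x²⟩ = 1.3772.
(Δx)² = 1.3772 − (1.0250)² = 0.32655.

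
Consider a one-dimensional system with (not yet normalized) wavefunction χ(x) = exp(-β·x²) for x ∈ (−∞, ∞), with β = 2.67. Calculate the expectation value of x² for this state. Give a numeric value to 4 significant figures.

⟨x²⟩ = ∫ x²·|χ|² dx / ∫|χ|² dx (integrals over the domain).
Gaussian moments: ∫x^(2j)·e^(−2βx²) dx = (2j−1)!!/(4β)^j · √(π/(2β)), odd powers integrate to 0; here √(π/(2β)) = 0.76702.
State is unnormalized: ∫|χ|² dx = 0.76702, and ∫χ*·x²·χ dx = 0.071818, so ⟨x²⟩ = 0.071818 / 0.76702.
⟨x²⟩ = 0.093633.

0.09363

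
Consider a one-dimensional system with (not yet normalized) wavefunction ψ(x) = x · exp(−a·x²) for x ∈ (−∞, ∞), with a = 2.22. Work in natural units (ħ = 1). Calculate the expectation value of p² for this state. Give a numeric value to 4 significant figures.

6.660

p² ψ = −ħ² d²ψ/dx²; ⟨p²⟩ = −ħ² ∫ ψ*·ψ'' dx / ∫|ψ|² dx.
Expand each integrand as polynomial × e^(−2ax²) and use ∫x^(2j)·e^(−2ax²) dx = (2j−1)!!/(4a)^j · √(π/(2a)), odd powers → 0; here √(π/(2a)) = 0.84117. Differentiate with the product rule, d/dx e^(−ax²) = −2ax·e^(−ax²).
State is unnormalized: ∫|ψ|² dx = 0.094726, and ∫ψ*·(−ħ² ψ'') dx = 0.63088, so ⟨p²⟩ = 0.63088 / 0.094726.
⟨p²⟩ = 6.6600.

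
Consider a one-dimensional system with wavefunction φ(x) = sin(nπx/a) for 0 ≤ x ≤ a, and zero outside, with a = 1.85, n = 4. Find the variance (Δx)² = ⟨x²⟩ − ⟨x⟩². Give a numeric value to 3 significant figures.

Compute ⟨x⟩ and ⟨x²⟩ separately, then (Δx)² = ⟨x²⟩ − ⟨x⟩².
With sin²θ = (1 − cos2θ)/2 on 0 ≤ x ≤ a: ∫sin²(nπx/a) dx = a/2, ∫x·sin²(nπx/a) dx = a²/4, ∫x²·sin²(nπx/a) dx = a³·(1/6 − 1/(4n²π²)); higher powers xᵏ the same way, integrating xᵏ·cos(2nπx/a) by parts.
Normalization: ∫|φ|² dx = 0.92500.
⟨x⟩ = 0.92500 and ⟨x²⟩ = 1.1300.
(Δx)² = 1.1300 − (0.92500)² = 0.27437.

0.274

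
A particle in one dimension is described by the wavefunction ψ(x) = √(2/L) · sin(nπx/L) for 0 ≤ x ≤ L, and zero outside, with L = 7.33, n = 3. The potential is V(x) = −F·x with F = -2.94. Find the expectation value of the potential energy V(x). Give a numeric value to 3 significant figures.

10.8

⟨V⟩ = ∫ V(x)·|ψ|² dx.
With sin²θ = (1 − cos2θ)/2 on 0 ≤ x ≤ L: ∫sin²(nπx/L) dx = L/2, ∫x·sin²(nπx/L) dx = L²/4, ∫x²·sin²(nπx/L) dx = L³·(1/6 − 1/(4n²π²)); higher powers xᵏ the same way, integrating xᵏ·cos(2nπx/L) by parts.
⟨V⟩ = 10.775.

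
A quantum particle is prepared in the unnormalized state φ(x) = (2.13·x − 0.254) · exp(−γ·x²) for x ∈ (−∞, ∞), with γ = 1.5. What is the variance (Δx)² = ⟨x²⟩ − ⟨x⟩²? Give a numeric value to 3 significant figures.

Compute ⟨x⟩ and ⟨x²⟩ separately, then (Δx)² = ⟨x²⟩ − ⟨x⟩².
Expand each integrand as polynomial × e^(−2γx²) and use ∫x^(2j)·e^(−2γx²) dx = (2j−1)!!/(4γ)^j · √(π/(2γ)), odd powers → 0; here √(π/(2γ)) = 1.0233.
Normalization: ∫|φ|² dx = 0.83981.
⟨x⟩ = -0.21975 and ⟨x²⟩ = 0.47380.
(Δx)² = 0.47380 − (-0.21975)² = 0.42551.

0.426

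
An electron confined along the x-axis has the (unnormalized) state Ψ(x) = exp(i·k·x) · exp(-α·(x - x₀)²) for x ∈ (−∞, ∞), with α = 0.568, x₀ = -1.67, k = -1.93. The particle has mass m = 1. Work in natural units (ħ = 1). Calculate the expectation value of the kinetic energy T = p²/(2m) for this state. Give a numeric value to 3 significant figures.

T = −(ħ²/2m) d²/dx², so ⟨T⟩ = −(ħ²/2m) ∫ Ψ*·Ψ'' dx / ∫|Ψ|² dx; with m = 1.
Gaussian moments (u = x − x₀): ∫u^(2j)·e^(−2αu²) du = (2j−1)!!/(4α)^j · √(π/(2α)), odd powers integrate to 0; here √(π/(2α)) = 1.6630. Derivatives: Ψ′ = (ik − 2αu)·Ψ, Ψ″ = ((ik − 2αu)² − 2α)·Ψ; the odd-in-u pieces drop out.
State is unnormalized: ∫|Ψ|² dx = 1.6630, and ∫Ψ*·(−ħ²/2m · Ψ'') dx = 3.5695, so ⟨T⟩ = 3.5695 / 1.6630.
⟨T⟩ = 2.1465.

2.15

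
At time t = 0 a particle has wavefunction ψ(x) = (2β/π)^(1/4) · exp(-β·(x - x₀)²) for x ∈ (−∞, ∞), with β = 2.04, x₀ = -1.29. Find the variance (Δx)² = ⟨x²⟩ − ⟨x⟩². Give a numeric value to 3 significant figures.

0.123

Compute ⟨x⟩ and ⟨x²⟩ separately, then (Δx)² = ⟨x²⟩ − ⟨x⟩².
Gaussian moments (u = x − x₀): ∫u^(2j)·e^(−2βu²) du = (2j−1)!!/(4β)^j · √(π/(2β)), odd powers integrate to 0; here √(π/(2β)) = 0.87750.
⟨x⟩ = -1.2900 and ⟨x²⟩ = 1.7866.
(Δx)² = 1.7866 − (-1.2900)² = 0.12255.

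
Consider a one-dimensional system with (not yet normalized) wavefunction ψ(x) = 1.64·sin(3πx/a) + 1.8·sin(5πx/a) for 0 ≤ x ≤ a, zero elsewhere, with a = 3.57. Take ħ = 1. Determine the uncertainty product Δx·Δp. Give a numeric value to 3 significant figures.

Δx = √(⟨x²⟩−⟨x⟩²), Δp = √(⟨p²⟩−⟨p⟩²).
On 0 ≤ x ≤ a (j ≠ l): ∫sin²(jπx/a) dx = a/2, ∫sin(jπx/a)·sin(lπx/a) dx = 0; diagonal moments ∫x·sin²(jπx/a) dx = a²/4, ∫x²·sin²(jπx/a) dx = a³·(1/6 − 1/(4j²π²)); cross terms ∫x·sin(jπx/a)·sin(lπx/a) dx = 0 for j + l even and −4jla²/(π²(j² − l²)²) for j + l odd, ∫x²·sin(jπx/a)·sin(lπx/a) dx = (−1)^(j+l)·4jla³/(π²(j² − l²)²); higher powers the same way via product-to-sum and parts. d²/dx² sin(jπx/a) = −(jπ/a)²·sin(jπx/a); on 0 ≤ x ≤ a, ∫sin²(jπx/a) dx = a/2 and ∫sin(jπx/a)·sin(lπx/a) dx = 0 for j ≠ l, so only diagonal terms survive in ∫|ψ|² and ∫ψ·ψ″; ∫ψ·ψ′ dx = [ψ²/2] between the walls = 0.
Normalization: ∫|ψ|² dx = 10.584.
⟨x⟩ = 1.7850, ⟨x²⟩ = 4.8043 ⇒ Δx = 1.2721.
⟨p⟩ = 0.0000, ⟨p²⟩ = 13.740 ⇒ Δp = 3.7067.
Δx·Δp = 4.7151.

4.72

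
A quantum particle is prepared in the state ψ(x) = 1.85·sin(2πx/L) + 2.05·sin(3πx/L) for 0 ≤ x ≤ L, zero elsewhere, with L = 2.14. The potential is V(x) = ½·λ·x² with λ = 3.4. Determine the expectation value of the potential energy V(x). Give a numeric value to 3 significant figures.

1.02

⟨V⟩ = ∫ V(x)·|ψ|² dx / ∫|ψ|² dx.
On 0 ≤ x ≤ L (j ≠ l): ∫sin²(jπx/L) dx = L/2, ∫sin(jπx/L)·sin(lπx/L) dx = 0; diagonal moments ∫x·sin²(jπx/L) dx = L²/4, ∫x²·sin²(jπx/L) dx = L³·(1/6 − 1/(4j²π²)); cross terms ∫x·sin(jπx/L)·sin(lπx/L) dx = 0 for j + l even and −4jlL²/(π²(j² − l²)²) for j + l odd, ∫x²·sin(jπx/L)·sin(lπx/L) dx = (−1)^(j+l)·4jlL³/(π²(j² − l²)²); higher powers the same way via product-to-sum and parts.
State is unnormalized: ∫|ψ|² dx = 8.1588, and ∫ψ*·V(x)·ψ dx = 8.3228, so ⟨V⟩ = 8.3228 / 8.1588.
⟨V⟩ = 1.0201.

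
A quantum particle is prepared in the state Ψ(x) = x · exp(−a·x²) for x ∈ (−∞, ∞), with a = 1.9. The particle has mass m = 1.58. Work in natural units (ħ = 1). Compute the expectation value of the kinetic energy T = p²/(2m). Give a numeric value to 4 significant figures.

1.804

T = −(ħ²/2m) d²/dx², so ⟨T⟩ = −(ħ²/2m) ∫ Ψ*·Ψ'' dx / ∫|Ψ|² dx; with m = 1.58.
Expand each integrand as polynomial × e^(−2ax²) and use ∫x^(2j)·e^(−2ax²) dx = (2j−1)!!/(4a)^j · √(π/(2a)), odd powers → 0; here √(π/(2a)) = 0.90925. Differentiate with the product rule, d/dx e^(−ax²) = −2ax·e^(−ax²).
State is unnormalized: ∫|Ψ|² dx = 0.11964, and ∫Ψ*·(−ħ²/2m · Ψ'') dx = 0.21580, so ⟨T⟩ = 0.21580 / 0.11964.
⟨T⟩ = 1.8038.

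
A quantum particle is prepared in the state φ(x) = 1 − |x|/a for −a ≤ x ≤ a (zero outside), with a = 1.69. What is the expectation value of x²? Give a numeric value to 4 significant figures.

⟨x²⟩ = ∫ x²·|φ|² dx / ∫|φ|² dx (integrals over the domain).
φ is even, so ∫ over [−a, a] = 2∫₀ᵃ with φ = 1 − x/a there: ∫₀ᵃ (1 − x/a)² dx = a/3, ∫₀ᵃ x²(1 − x/a)² dx = a³/30, ∫₀ᵃ x⁴(1 − x/a)² dx = a⁵/105.
State is unnormalized: ∫|φ|² dx = 1.1267, and ∫φ*·x²·φ dx = 0.32179, so ⟨x²⟩ = 0.32179 / 1.1267.
⟨x²⟩ = 0.28561.

0.2856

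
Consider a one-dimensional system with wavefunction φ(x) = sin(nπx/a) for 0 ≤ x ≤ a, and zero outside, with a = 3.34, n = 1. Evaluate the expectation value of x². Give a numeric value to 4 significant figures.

⟨x²⟩ = ∫ x²·|φ|² dx / ∫|φ|² dx (integrals over the domain).
With sin²θ = (1 − cos2θ)/2 on 0 ≤ x ≤ a: ∫sin²(nπx/a) dx = a/2, ∫x·sin²(nπx/a) dx = a²/4, ∫x²·sin²(nπx/a) dx = a³·(1/6 − 1/(4n²π²)); higher powers xᵏ the same way, integrating xᵏ·cos(2nπx/a) by parts.
State is unnormalized: ∫|φ|² dx = 1.6700, and ∫φ*·x²·φ dx = 5.2662, so ⟨x²⟩ = 5.2662 / 1.6700.
⟨x²⟩ = 3.1534.

3.153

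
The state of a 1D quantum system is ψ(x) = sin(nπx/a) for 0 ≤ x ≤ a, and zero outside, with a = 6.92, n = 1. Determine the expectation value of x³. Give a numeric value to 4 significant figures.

57.66

⟨x³⟩ = ∫ x³·|ψ|² dx / ∫|ψ|² dx (integrals over the domain).
With sin²θ = (1 − cos2θ)/2 on 0 ≤ x ≤ a: ∫sin²(nπx/a) dx = a/2, ∫x·sin²(nπx/a) dx = a²/4, ∫x²·sin²(nπx/a) dx = a³·(1/6 − 1/(4n²π²)); higher powers xᵏ the same way, integrating xᵏ·cos(2nπx/a) by parts.
State is unnormalized: ∫|ψ|² dx = 3.4600, and ∫ψ*·x³·ψ dx = 199.51, so ⟨x³⟩ = 199.51 / 3.4600.
⟨x³⟩ = 57.662.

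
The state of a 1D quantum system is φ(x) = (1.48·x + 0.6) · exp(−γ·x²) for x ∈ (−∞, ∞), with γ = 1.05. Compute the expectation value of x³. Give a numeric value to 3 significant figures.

0.343

⟨x³⟩ = ∫ x³·|φ|² dx / ∫|φ|² dx (integrals over the domain).
Expand each integrand as polynomial × e^(−2γx²) and use ∫x^(2j)·e^(−2γx²) dx = (2j−1)!!/(4γ)^j · √(π/(2γ)), odd powers → 0; here √(π/(2γ)) = 1.2231.
State is unnormalized: ∫|φ|² dx = 1.0782, and ∫φ*·x³·φ dx = 0.36943, so ⟨x³⟩ = 0.36943 / 1.0782.
⟨x³⟩ = 0.34263.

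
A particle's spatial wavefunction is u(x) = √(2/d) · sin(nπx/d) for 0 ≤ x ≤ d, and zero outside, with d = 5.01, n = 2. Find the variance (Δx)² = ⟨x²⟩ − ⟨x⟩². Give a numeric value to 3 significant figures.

1.77

Compute ⟨x⟩ and ⟨x²⟩ separately, then (Δx)² = ⟨x²⟩ − ⟨x⟩².
With sin²θ = (1 − cos2θ)/2 on 0 ≤ x ≤ d: ∫sin²(nπx/d) dx = d/2, ∫x·sin²(nπx/d) dx = d²/4, ∫x²·sin²(nπx/d) dx = d³·(1/6 − 1/(4n²π²)); higher powers xᵏ the same way, integrating xᵏ·cos(2nπx/d) by parts.
⟨x⟩ = 2.5050 and ⟨x²⟩ = 8.0488.
(Δx)² = 8.0488 − (2.5050)² = 1.7738.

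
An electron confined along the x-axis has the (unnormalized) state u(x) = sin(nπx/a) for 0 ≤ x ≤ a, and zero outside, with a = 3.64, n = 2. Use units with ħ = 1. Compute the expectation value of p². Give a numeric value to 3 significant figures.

p² u = −ħ² d²u/dx²; ⟨p²⟩ = −ħ² ∫ u*·u'' dx / ∫|u|² dx.
d/dx sin(nπx/a) = (nπ/a)·cos(nπx/a) and d²/dx² sin(nπx/a) = −(nπ/a)²·sin(nπx/a); on 0 ≤ x ≤ a, ∫sin²(nπx/a) dx = a/2 and ∫sin(nπx/a)·cos(nπx/a) dx = 0.
State is unnormalized: ∫|u|² dx = 1.8200, and ∫u*·(−ħ² u'') dx = 5.4229, so ⟨p²⟩ = 5.4229 / 1.8200.
⟨p²⟩ = 2.9796.

2.98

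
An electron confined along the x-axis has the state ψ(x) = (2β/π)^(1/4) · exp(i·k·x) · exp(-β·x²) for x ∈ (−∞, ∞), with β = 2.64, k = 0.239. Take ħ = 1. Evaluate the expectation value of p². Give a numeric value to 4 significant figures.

p² ψ = −ħ² d²ψ/dx²; ⟨p²⟩ = −ħ² ∫ ψ*·ψ'' dx.
Gaussian moments: ∫x^(2j)·e^(−2βx²) dx = (2j−1)!!/(4β)^j · √(π/(2β)), odd powers integrate to 0; here √(π/(2β)) = 0.77136. Derivatives: ψ′ = (ik − 2βx)·ψ, ψ″ = ((ik − 2βx)² − 2β)·ψ; the odd-in-x pieces drop out.
⟨p²⟩ = 2.6971.

2.697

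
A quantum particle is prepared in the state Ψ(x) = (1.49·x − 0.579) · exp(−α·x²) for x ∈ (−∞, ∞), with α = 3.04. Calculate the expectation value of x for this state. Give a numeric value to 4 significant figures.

-0.2740

⟨x⟩ = ∫ x·|Ψ|² dx / ∫|Ψ|² dx (integrals over the domain).
Expand each integrand as polynomial × e^(−2αx²) and use ∫x^(2j)·e^(−2αx²) dx = (2j−1)!!/(4α)^j · √(π/(2α)), odd powers → 0; here √(π/(2α)) = 0.71882.
State is unnormalized: ∫|Ψ|² dx = 0.37222, and ∫Ψ*·x·Ψ dx = -0.10200, so ⟨x⟩ = -0.10200 / 0.37222.
⟨x⟩ = -0.27402.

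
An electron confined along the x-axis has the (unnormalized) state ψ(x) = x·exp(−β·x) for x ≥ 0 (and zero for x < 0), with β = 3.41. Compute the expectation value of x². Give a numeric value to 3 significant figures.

0.258

⟨x²⟩ = ∫ x²·|ψ|² dx / ∫|ψ|² dx (integrals over the domain).
Every integrand reduces to terms xʲ·e^(−2βx) on [0, ∞); use ∫₀^∞ xʲ·e^(−2βx) dx = j!/(2β)^(j+1).
State is unnormalized: ∫|ψ|² dx = 0.0063049, and ∫ψ*·x²·ψ dx = 0.0016266, so ⟨x²⟩ = 0.0016266 / 0.0063049.
⟨x²⟩ = 0.25800.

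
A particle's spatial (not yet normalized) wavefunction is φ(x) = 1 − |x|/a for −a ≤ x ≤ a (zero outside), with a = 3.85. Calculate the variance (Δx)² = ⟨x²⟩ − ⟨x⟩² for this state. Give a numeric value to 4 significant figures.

1.482

Compute ⟨x⟩ and ⟨x²⟩ separately, then (Δx)² = ⟨x²⟩ − ⟨x⟩².
φ is even, so ∫ over [−a, a] = 2∫₀ᵃ with φ = 1 − x/a there: ∫₀ᵃ (1 − x/a)² dx = a/3, ∫₀ᵃ x²(1 − x/a)² dx = a³/30, ∫₀ᵃ x⁴(1 − x/a)² dx = a⁵/105.
Normalization: ∫|φ|² dx = 2.5667.
⟨x⟩ = 0.0000 and ⟨x²⟩ = 1.4823.
(Δx)² = 1.4823 − (0.0000)² = 1.4823.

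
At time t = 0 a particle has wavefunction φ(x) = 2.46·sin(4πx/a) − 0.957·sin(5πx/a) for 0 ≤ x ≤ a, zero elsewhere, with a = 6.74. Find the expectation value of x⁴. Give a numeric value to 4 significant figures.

⟨x⁴⟩ = ∫ x⁴·|φ|² dx / ∫|φ|² dx (integrals over the domain).
On 0 ≤ x ≤ a (j ≠ l): ∫sin²(jπx/a) dx = a/2, ∫sin(jπx/a)·sin(lπx/a) dx = 0; diagonal moments ∫x·sin²(jπx/a) dx = a²/4, ∫x²·sin²(jπx/a) dx = a³·(1/6 − 1/(4j²π²)); cross terms ∫x·sin(jπx/a)·sin(lπx/a) dx = 0 for j + l even and −4jla²/(π²(j² − l²)²) for j + l odd, ∫x²·sin(jπx/a)·sin(lπx/a) dx = (−1)^(j+l)·4jla³/(π²(j² − l²)²); higher powers the same way via product-to-sum and parts.
State is unnormalized: ∫|φ|² dx = 23.480, and ∫φ*·x⁴·φ dx = 14442., so ⟨x⁴⟩ = 14442. / 23.480.
⟨x⁴⟩ = 615.07.

615.1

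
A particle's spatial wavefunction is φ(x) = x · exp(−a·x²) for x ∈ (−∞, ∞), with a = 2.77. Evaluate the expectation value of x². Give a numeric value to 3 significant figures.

0.271

⟨x²⟩ = ∫ x²·|φ|² dx / ∫|φ|² dx (integrals over the domain).
Expand each integrand as polynomial × e^(−2ax²) and use ∫x^(2j)·e^(−2ax²) dx = (2j−1)!!/(4a)^j · √(π/(2a)), odd powers → 0; here √(π/(2a)) = 0.75304.
State is unnormalized: ∫|φ|² dx = 0.067964, and ∫φ*·x²·φ dx = 0.018402, so ⟨x²⟩ = 0.018402 / 0.067964.
⟨x²⟩ = 0.27076.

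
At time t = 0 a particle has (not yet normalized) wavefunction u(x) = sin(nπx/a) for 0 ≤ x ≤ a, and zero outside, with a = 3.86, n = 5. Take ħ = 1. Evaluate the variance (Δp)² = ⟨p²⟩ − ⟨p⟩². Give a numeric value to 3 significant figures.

16.6

Compute ⟨p⟩ and ⟨p²⟩ separately; (Δp)² = ⟨p²⟩ − ⟨p⟩².
d/dx sin(nπx/a) = (nπ/a)·cos(nπx/a) and d²/dx² sin(nπx/a) = −(nπ/a)²·sin(nπx/a); on 0 ≤ x ≤ a, ∫sin²(nπx/a) dx = a/2 and ∫sin(nπx/a)·cos(nπx/a) dx = 0.
Normalization: ∫|u|² dx = 1.9300.
⟨p⟩ = 0.0000 and ⟨p²⟩ = 16.560.
(Δp)² = 16.560 − (0.0000)² = 16.560.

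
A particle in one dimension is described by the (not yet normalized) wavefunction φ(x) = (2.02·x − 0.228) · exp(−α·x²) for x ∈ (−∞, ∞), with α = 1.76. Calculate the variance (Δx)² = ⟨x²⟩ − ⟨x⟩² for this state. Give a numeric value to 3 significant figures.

Compute ⟨x⟩ and ⟨x²⟩ separately, then (Δx)² = ⟨x²⟩ − ⟨x⟩².
Expand each integrand as polynomial × e^(−2αx²) and use ∫x^(2j)·e^(−2αx²) dx = (2j−1)!!/(4α)^j · √(π/(2α)), odd powers → 0; here √(π/(2α)) = 0.94472.
Normalization: ∫|φ|² dx = 0.59667.
⟨x⟩ = -0.20716 and ⟨x²⟩ = 0.40275.
(Δx)² = 0.40275 − (-0.20716)² = 0.35984.

0.360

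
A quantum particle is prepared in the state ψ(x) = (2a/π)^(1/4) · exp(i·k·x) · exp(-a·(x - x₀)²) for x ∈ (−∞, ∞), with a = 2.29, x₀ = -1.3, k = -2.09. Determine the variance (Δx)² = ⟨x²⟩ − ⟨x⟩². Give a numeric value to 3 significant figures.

Compute ⟨x⟩ and ⟨x²⟩ separately, then (Δx)² = ⟨x²⟩ − ⟨x⟩².
Gaussian moments (u = x − x₀): ∫u^(2j)·e^(−2au²) du = (2j−1)!!/(4a)^j · √(π/(2a)), odd powers integrate to 0; here √(π/(2a)) = 0.82821.
⟨x⟩ = -1.3000 and ⟨x²⟩ = 1.7992.
(Δx)² = 1.7992 − (-1.3000)² = 0.10917.

0.109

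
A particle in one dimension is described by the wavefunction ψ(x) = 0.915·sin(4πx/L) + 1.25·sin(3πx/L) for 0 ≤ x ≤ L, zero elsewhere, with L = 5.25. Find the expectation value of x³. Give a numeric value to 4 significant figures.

⟨x³⟩ = ∫ x³·|ψ|² dx / ∫|ψ|² dx (integrals over the domain).
On 0 ≤ x ≤ L (j ≠ l): ∫sin²(jπx/L) dx = L/2, ∫sin(jπx/L)·sin(lπx/L) dx = 0; diagonal moments ∫x·sin²(jπx/L) dx = L²/4, ∫x²·sin²(jπx/L) dx = L³·(1/6 − 1/(4j²π²)); cross terms ∫x·sin(jπx/L)·sin(lπx/L) dx = 0 for j + l even and −4jlL²/(π²(j² − l²)²) for j + l odd, ∫x²·sin(jπx/L)·sin(lπx/L) dx = (−1)^(j+l)·4jlL³/(π²(j² − l²)²); higher powers the same way via product-to-sum and parts.
State is unnormalized: ∫|ψ|² dx = 6.2993, and ∫ψ*·x³·ψ dx = 69.633, so ⟨x³⟩ = 69.633 / 6.2993.
⟨x³⟩ = 11.054.

11.05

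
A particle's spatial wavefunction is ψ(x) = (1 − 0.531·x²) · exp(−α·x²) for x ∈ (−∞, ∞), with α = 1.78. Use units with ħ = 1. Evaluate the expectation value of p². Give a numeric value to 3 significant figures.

p² ψ = −ħ² d²ψ/dx²; ⟨p²⟩ = −ħ² ∫ ψ*·ψ'' dx / ∫|ψ|² dx.
Expand each integrand as polynomial × e^(−2αx²) and use ∫x^(2j)·e^(−2αx²) dx = (2j−1)!!/(4α)^j · √(π/(2α)), odd powers → 0; here √(π/(2α)) = 0.93940. Differentiate with the product rule, d/dx e^(−αx²) = −2αx·e^(−αx²).
State is unnormalized: ∫|ψ|² dx = 0.81496, and ∫ψ*·(−ħ² ψ'') dx = 1.9866, so ⟨p²⟩ = 1.9866 / 0.81496.
⟨p²⟩ = 2.4377.

2.44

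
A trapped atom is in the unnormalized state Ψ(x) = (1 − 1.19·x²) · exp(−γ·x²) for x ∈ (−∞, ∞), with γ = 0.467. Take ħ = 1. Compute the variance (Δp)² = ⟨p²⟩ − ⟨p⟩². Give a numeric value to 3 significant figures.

2.53

Compute ⟨p⟩ and ⟨p²⟩ separately; (Δp)² = ⟨p²⟩ − ⟨p⟩².
Expand each integrand as polynomial × e^(−2γx²) and use ∫x^(2j)·e^(−2γx²) dx = (2j−1)!!/(4γ)^j · √(π/(2γ)), odd powers → 0; here √(π/(2γ)) = 1.8340. Differentiate with the product rule, d/dx e^(−γx²) = −2γx·e^(−γx²).
Normalization: ∫|Ψ|² dx = 1.7302.
⟨p⟩ = 0.0000 and ⟨p²⟩ = 2.5320.
(Δp)² = 2.5320 − (0.0000)² = 2.5320.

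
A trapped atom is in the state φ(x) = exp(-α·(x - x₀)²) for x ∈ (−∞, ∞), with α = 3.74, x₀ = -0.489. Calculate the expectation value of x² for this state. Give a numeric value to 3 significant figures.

⟨x²⟩ = ∫ x²·|φ|² dx / ∫|φ|² dx (integrals over the domain).
Gaussian moments (u = x − x₀): ∫u^(2j)·e^(−2αu²) du = (2j−1)!!/(4α)^j · √(π/(2α)), odd powers integrate to 0; here √(π/(2α)) = 0.64807.
State is unnormalized: ∫|φ|² dx = 0.64807, and ∫φ*·x²·φ dx = 0.19829, so ⟨x²⟩ = 0.19829 / 0.64807.
⟨x²⟩ = 0.30597.

0.306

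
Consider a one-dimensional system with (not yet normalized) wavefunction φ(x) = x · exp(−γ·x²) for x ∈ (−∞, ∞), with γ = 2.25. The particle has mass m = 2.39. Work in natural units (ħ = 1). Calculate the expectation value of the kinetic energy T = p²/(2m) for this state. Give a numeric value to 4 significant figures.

T = −(ħ²/2m) d²/dx², so ⟨T⟩ = −(ħ²/2m) ∫ φ*·φ'' dx / ∫|φ|² dx; with m = 2.39.
Expand each integrand as polynomial × e^(−2γx²) and use ∫x^(2j)·e^(−2γx²) dx = (2j−1)!!/(4γ)^j · √(π/(2γ)), odd powers → 0; here √(π/(2γ)) = 0.83554. Differentiate with the product rule, d/dx e^(−γx²) = −2γx·e^(−γx²).
State is unnormalized: ∫|φ|² dx = 0.092838, and ∫φ*·(−ħ²/2m · φ'') dx = 0.13110, so ⟨T⟩ = 0.13110 / 0.092838.
⟨T⟩ = 1.4121.

1.412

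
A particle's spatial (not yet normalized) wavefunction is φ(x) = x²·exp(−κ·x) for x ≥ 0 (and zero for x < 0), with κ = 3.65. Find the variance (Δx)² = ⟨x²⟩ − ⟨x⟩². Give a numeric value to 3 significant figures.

0.0938

Compute ⟨x⟩ and ⟨x²⟩ separately, then (Δx)² = ⟨x²⟩ − ⟨x⟩².
Every integrand reduces to terms xʲ·e^(−2κx) on [0, ∞); use ∫₀^∞ xʲ·e^(−2κx) dx = j!/(2κ)^(j+1).
Normalization: ∫|φ|² dx = 0.0011577.
⟨x⟩ = 0.68493 and ⟨x²⟩ = 0.56296.
(Δx)² = 0.56296 − (0.68493)² = 0.093826.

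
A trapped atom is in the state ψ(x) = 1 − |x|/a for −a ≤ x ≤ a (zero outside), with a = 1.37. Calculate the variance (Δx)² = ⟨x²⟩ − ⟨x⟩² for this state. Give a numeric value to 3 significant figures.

0.188

Compute ⟨x⟩ and ⟨x²⟩ separately, then (Δx)² = ⟨x²⟩ − ⟨x⟩².
ψ is even, so ∫ over [−a, a] = 2∫₀ᵃ with ψ = 1 − x/a there: ∫₀ᵃ (1 − x/a)² dx = a/3, ∫₀ᵃ x²(1 − x/a)² dx = a³/30, ∫₀ᵃ x⁴(1 − x/a)² dx = a⁵/105.
Normalization: ∫|ψ|² dx = 0.91333.
⟨x⟩ = 0.0000 and ⟨x²⟩ = 0.18769.
(Δx)² = 0.18769 − (0.0000)² = 0.18769.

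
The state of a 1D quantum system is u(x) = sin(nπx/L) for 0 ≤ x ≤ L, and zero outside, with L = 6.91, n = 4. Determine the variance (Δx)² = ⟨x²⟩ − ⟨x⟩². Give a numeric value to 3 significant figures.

Compute ⟨x⟩ and ⟨x²⟩ separately, then (Δx)² = ⟨x²⟩ − ⟨x⟩².
With sin²θ = (1 − cos2θ)/2 on 0 ≤ x ≤ L: ∫sin²(nπx/L) dx = L/2, ∫x·sin²(nπx/L) dx = L²/4, ∫x²·sin²(nπx/L) dx = L³·(1/6 − 1/(4n²π²)); higher powers xᵏ the same way, integrating xᵏ·cos(2nπx/L) by parts.
Normalization: ∫|u|² dx = 3.4550.
⟨x⟩ = 3.4550 and ⟨x²⟩ = 15.765.
(Δx)² = 15.765 − (3.4550)² = 3.8278.

3.83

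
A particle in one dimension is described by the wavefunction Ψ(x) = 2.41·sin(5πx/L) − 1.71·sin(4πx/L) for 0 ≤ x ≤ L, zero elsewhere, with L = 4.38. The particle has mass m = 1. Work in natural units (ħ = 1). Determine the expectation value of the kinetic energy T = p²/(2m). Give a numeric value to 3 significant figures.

T = −(ħ²/2m) d²/dx², so ⟨T⟩ = −(ħ²/2m) ∫ Ψ*·Ψ'' dx / ∫|Ψ|² dx; with m = 1.
d²/dx² sin(jπx/L) = −(jπ/L)²·sin(jπx/L); on 0 ≤ x ≤ L, ∫sin²(jπx/L) dx = L/2 and ∫sin(jπx/L)·sin(lπx/L) dx = 0 for j ≠ l, so only diagonal terms survive in ∫|Ψ|² and ∫Ψ·Ψ″; ∫Ψ·Ψ′ dx = [Ψ²/2] between the walls = 0.
State is unnormalized: ∫|Ψ|² dx = 19.124, and ∫Ψ*·(−ħ²/2m · Ψ'') dx = 108.15, so ⟨T⟩ = 108.15 / 19.124.
⟨T⟩ = 5.6555.

5.66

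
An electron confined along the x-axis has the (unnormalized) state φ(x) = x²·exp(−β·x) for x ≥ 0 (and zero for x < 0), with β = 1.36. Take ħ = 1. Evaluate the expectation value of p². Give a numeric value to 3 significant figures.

0.617

p² φ = −ħ² d²φ/dx²; ⟨p²⟩ = −ħ² ∫ φ*·φ'' dx / ∫|φ|² dx.
Differentiate x²·exp(−β·x) with the product rule; every integrand then reduces to terms xʲ·e^(−2βx) on [0, ∞), with ∫₀^∞ xʲ·e^(−2βx) dx = j!/(2β)^(j+1).
State is unnormalized: ∫|φ|² dx = 0.16120, and ∫φ*·(−ħ² φ'') dx = 0.099386, so ⟨p²⟩ = 0.099386 / 0.16120.
⟨p²⟩ = 0.61653.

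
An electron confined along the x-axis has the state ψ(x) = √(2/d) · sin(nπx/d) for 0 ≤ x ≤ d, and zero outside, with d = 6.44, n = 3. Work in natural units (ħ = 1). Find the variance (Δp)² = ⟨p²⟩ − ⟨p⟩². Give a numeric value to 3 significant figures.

2.14

Compute ⟨p⟩ and ⟨p²⟩ separately; (Δp)² = ⟨p²⟩ − ⟨p⟩².
d/dx sin(nπx/d) = (nπ/d)·cos(nπx/d) and d²/dx² sin(nπx/d) = −(nπ/d)²·sin(nπx/d); on 0 ≤ x ≤ d, ∫sin²(nπx/d) dx = d/2 and ∫sin(nπx/d)·cos(nπx/d) dx = 0.
⟨p⟩ = 0.0000 and ⟨p²⟩ = 2.1418.
(Δp)² = 2.1418 − (0.0000)² = 2.1418.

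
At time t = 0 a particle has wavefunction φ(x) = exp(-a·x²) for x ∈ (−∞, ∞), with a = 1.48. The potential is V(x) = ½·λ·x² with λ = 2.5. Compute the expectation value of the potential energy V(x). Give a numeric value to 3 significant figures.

⟨V⟩ = ∫ V(x)·|φ|² dx / ∫|φ|² dx.
Gaussian moments: ∫x^(2j)·e^(−2ax²) dx = (2j−1)!!/(4a)^j · √(π/(2a)), odd powers integrate to 0; here √(π/(2a)) = 1.0302.
State is unnormalized: ∫|φ|² dx = 1.0302, and ∫φ*·V(x)·φ dx = 0.21753, so ⟨V⟩ = 0.21753 / 1.0302.
⟨V⟩ = 0.21115.

0.211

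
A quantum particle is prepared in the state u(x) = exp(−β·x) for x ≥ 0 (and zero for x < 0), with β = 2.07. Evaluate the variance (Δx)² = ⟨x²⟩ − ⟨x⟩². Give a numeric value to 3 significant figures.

0.0583

Compute ⟨x⟩ and ⟨x²⟩ separately, then (Δx)² = ⟨x²⟩ − ⟨x⟩².
Every integrand reduces to terms xʲ·e^(−2βx) on [0, ∞); use ∫₀^∞ xʲ·e^(−2βx) dx = j!/(2β)^(j+1).
Normalization: ∫|u|² dx = 0.24155.
⟨x⟩ = 0.24155 and ⟨x²⟩ = 0.11669.
(Δx)² = 0.11669 − (0.24155)² = 0.058344.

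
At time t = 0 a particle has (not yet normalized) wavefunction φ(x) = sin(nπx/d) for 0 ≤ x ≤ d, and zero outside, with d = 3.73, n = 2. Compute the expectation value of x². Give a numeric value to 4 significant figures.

⟨x²⟩ = ∫ x²·|φ|² dx / ∫|φ|² dx (integrals over the domain).
With sin²θ = (1 − cos2θ)/2 on 0 ≤ x ≤ d: ∫sin²(nπx/d) dx = d/2, ∫x·sin²(nπx/d) dx = d²/4, ∫x²·sin²(nπx/d) dx = d³·(1/6 − 1/(4n²π²)); higher powers xᵏ the same way, integrating xᵏ·cos(2nπx/d) by parts.
State is unnormalized: ∫|φ|² dx = 1.8650, and ∫φ*·x²·φ dx = 8.3206, so ⟨x²⟩ = 8.3206 / 1.8650.
⟨x²⟩ = 4.4614.

4.461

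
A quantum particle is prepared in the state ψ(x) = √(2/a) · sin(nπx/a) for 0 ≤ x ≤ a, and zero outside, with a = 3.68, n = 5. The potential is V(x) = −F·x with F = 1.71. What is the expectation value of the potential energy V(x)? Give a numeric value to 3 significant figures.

-3.15

⟨V⟩ = ∫ V(x)·|ψ|² dx.
With sin²θ = (1 − cos2θ)/2 on 0 ≤ x ≤ a: ∫sin²(nπx/a) dx = a/2, ∫x·sin²(nπx/a) dx = a²/4, ∫x²·sin²(nπx/a) dx = a³·(1/6 − 1/(4n²π²)); higher powers xᵏ the same way, integrating xᵏ·cos(2nπx/a) by parts.
⟨V⟩ = -3.1464.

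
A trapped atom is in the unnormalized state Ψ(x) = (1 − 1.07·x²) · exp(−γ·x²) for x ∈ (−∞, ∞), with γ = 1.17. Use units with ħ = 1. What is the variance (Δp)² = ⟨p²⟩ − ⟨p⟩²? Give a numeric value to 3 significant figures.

3.05

Compute ⟨p⟩ and ⟨p²⟩ separately; (Δp)² = ⟨p²⟩ − ⟨p⟩².
Expand each integrand as polynomial × e^(−2γx²) and use ∫x^(2j)·e^(−2γx²) dx = (2j−1)!!/(4γ)^j · √(π/(2γ)), odd powers → 0; here √(π/(2γ)) = 1.1587. Differentiate with the product rule, d/dx e^(−γx²) = −2γx·e^(−γx²).
Normalization: ∫|Ψ|² dx = 0.81057.
⟨p⟩ = 0.0000 and ⟨p²⟩ = 3.0493.
(Δp)² = 3.0493 − (0.0000)² = 3.0493.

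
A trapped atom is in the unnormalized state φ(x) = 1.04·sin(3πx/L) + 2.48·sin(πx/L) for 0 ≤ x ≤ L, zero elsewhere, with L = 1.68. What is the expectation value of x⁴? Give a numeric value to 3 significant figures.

1.35

⟨x⁴⟩ = ∫ x⁴·|φ|² dx / ∫|φ|² dx (integrals over the domain).
On 0 ≤ x ≤ L (j ≠ l): ∫sin²(jπx/L) dx = L/2, ∫sin(jπx/L)·sin(lπx/L) dx = 0; diagonal moments ∫x·sin²(jπx/L) dx = L²/4, ∫x²·sin²(jπx/L) dx = L³·(1/6 − 1/(4j²π²)); cross terms ∫x·sin(jπx/L)·sin(lπx/L) dx = 0 for j + l even and −4jlL²/(π²(j² − l²)²) for j + l odd, ∫x²·sin(jπx/L)·sin(lπx/L) dx = (−1)^(j+l)·4jlL³/(π²(j² − l²)²); higher powers the same way via product-to-sum and parts.
State is unnormalized: ∫|φ|² dx = 6.0749, and ∫φ*·x⁴·φ dx = 8.1869, so ⟨x⁴⟩ = 8.1869 / 6.0749.
⟨x⁴⟩ = 1.3477.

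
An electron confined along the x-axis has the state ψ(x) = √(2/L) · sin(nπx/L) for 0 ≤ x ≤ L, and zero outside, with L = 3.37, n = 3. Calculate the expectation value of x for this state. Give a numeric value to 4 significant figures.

1.685

⟨x⟩ = ∫ x·|ψ|² dx (integrals over the domain).
With sin²θ = (1 − cos2θ)/2 on 0 ≤ x ≤ L: ∫sin²(nπx/L) dx = L/2, ∫x·sin²(nπx/L) dx = L²/4, ∫x²·sin²(nπx/L) dx = L³·(1/6 − 1/(4n²π²)); higher powers xᵏ the same way, integrating xᵏ·cos(2nπx/L) by parts.
⟨x⟩ = 1.6850.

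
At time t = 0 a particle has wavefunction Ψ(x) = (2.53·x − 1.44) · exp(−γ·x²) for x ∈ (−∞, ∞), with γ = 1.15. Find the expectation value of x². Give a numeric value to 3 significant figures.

0.392

⟨x²⟩ = ∫ x²·|Ψ|² dx / ∫|Ψ|² dx (integrals over the domain).
Expand each integrand as polynomial × e^(−2γx²) and use ∫x^(2j)·e^(−2γx²) dx = (2j−1)!!/(4γ)^j · √(π/(2γ)), odd powers → 0; here √(π/(2γ)) = 1.1687.
State is unnormalized: ∫|Ψ|² dx = 4.0497, and ∫Ψ*·x²·Ψ dx = 1.5875, so ⟨x²⟩ = 1.5875 / 4.0497.
⟨x²⟩ = 0.39199.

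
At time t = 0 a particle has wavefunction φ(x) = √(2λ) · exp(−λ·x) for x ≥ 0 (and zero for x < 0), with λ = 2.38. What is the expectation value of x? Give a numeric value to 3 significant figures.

⟨x⟩ = ∫ x·|φ|² dx (integrals over the domain).
Every integrand reduces to terms xʲ·e^(−2λx) on [0, ∞); use ∫₀^∞ xʲ·e^(−2λx) dx = j!/(2λ)^(j+1).
⟨x⟩ = 0.21008.

0.210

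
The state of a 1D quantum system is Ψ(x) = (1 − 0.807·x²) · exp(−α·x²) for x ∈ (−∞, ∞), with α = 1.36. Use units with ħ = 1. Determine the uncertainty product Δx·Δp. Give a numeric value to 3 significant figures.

Δx = √(⟨x²⟩−⟨x⟩²), Δp = √(⟨p²⟩−⟨p⟩²).
Expand each integrand as polynomial × e^(−2αx²) and use ∫x^(2j)·e^(−2αx²) dx = (2j−1)!!/(4α)^j · √(π/(2α)), odd powers → 0; here √(π/(2α)) = 1.0747. Differentiate with the product rule, d/dx e^(−αx²) = −2αx·e^(−αx²).
Normalization: ∫|Ψ|² dx = 0.82680.
⟨x⟩ = 0.0000, ⟨x²⟩ = 0.10514 ⇒ Δx = 0.32425.
⟨p⟩ = 0.0000, ⟨p²⟩ = 2.5646 ⇒ Δp = 1.6014.
Δx·Δp = 0.51927.

0.519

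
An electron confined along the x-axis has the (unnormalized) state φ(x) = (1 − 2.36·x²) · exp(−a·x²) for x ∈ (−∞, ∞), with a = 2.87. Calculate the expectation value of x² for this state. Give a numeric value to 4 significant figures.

0.04875

⟨x²⟩ = ∫ x²·|φ|² dx / ∫|φ|² dx (integrals over the domain).
Expand each integrand as polynomial × e^(−2ax²) and use ∫x^(2j)·e^(−2ax²) dx = (2j−1)!!/(4a)^j · √(π/(2a)), odd powers → 0; here √(π/(2a)) = 0.73981.
State is unnormalized: ∫|φ|² dx = 0.52943, and ∫φ*·x²·φ dx = 0.025807, so ⟨x²⟩ = 0.025807 / 0.52943.
⟨x²⟩ = 0.048745.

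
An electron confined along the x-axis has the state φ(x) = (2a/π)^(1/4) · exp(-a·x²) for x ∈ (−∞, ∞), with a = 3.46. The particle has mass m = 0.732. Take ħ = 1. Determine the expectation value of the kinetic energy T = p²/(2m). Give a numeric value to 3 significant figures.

2.36

T = −(ħ²/2m) d²/dx², so ⟨T⟩ = −(ħ²/2m) ∫ φ*·φ'' dx; with m = 0.732.
Gaussian moments: ∫x^(2j)·e^(−2ax²) dx = (2j−1)!!/(4a)^j · √(π/(2a)), odd powers integrate to 0; here √(π/(2a)) = 0.67379. Derivatives: d/dx e^(−ax²) = −2ax·e^(−ax²), d²/dx² e^(−ax²) = (4a²x² − 2a)·e^(−ax²).
⟨T⟩ = 2.3634.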